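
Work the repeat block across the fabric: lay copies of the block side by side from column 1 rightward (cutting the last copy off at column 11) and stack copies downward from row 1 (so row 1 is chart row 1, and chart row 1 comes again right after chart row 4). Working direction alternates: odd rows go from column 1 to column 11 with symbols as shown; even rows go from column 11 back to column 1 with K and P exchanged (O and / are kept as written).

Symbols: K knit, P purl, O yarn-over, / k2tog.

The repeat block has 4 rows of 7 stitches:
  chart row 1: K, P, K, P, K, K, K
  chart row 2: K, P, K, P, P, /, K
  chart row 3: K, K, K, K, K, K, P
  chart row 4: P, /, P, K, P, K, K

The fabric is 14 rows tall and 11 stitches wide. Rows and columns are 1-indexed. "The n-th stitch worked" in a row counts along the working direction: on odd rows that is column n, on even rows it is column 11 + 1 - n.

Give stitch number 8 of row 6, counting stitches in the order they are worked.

For row 6: chart row = ((6-1) mod 4) + 1 = 2; this is a WS (even) row.
Chart row 2 tiled across columns 1-11: K P K P P / K K P K P
WS: work from column 11 back to column 1 (reverse the tiled row), swapping K<->P (O and / unchanged).
Row 6 as worked: K P K P P / K K P K P
The 8th stitch worked is K.

Result:
K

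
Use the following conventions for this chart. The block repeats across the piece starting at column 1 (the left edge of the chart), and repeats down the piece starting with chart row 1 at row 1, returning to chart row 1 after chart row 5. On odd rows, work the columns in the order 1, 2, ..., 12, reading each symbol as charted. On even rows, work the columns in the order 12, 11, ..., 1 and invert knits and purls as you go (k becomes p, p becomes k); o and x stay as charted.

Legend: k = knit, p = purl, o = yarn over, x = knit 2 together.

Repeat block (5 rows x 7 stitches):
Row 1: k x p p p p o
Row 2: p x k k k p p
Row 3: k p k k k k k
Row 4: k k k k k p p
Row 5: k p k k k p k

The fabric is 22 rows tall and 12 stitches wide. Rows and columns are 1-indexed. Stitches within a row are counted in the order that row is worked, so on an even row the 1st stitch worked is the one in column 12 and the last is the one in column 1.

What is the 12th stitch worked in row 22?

For row 22: chart row = ((22-1) mod 5) + 1 = 2; this is a WS (even) row.
Chart row 2 tiled across columns 1-12: p x k k k p p p x k k k
WS: work from column 12 back to column 1 (reverse the tiled row), swapping k<->p (o and x unchanged).
Row 22 as worked: p p p x k k k p p p x k
Counting 12 along the worked row gives k.

== STITCH ==
k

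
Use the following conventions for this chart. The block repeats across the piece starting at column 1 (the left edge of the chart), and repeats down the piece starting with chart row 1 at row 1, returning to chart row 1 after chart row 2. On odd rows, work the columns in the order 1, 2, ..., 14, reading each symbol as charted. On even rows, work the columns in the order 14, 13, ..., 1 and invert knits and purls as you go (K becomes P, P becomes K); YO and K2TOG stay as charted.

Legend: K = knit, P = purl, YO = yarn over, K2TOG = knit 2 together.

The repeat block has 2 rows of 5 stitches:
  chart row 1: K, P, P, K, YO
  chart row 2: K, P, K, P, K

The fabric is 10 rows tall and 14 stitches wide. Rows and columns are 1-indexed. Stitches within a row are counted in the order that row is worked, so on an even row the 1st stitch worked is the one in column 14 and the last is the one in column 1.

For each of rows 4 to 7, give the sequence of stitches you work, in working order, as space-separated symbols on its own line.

Result:
K P K P P K P K P P K P K P
K P P K YO K P P K YO K P P K
K P K P P K P K P P K P K P
K P P K YO K P P K YO K P P K

Derivation:
Row 4: chart row 2, WS - tiled (columns 1-14): K P K P K K P K P K K P K P; work from column 14 back to 1 with K<->P swapped.
Row 5: chart row 1, RS - tile across columns 1-14 and work as-is.
Row 6: chart row 2, WS - tiled (columns 1-14): K P K P K K P K P K K P K P; work from column 14 back to 1 with K<->P swapped.
Row 7: chart row 1, RS - tile across columns 1-14 and work as-is.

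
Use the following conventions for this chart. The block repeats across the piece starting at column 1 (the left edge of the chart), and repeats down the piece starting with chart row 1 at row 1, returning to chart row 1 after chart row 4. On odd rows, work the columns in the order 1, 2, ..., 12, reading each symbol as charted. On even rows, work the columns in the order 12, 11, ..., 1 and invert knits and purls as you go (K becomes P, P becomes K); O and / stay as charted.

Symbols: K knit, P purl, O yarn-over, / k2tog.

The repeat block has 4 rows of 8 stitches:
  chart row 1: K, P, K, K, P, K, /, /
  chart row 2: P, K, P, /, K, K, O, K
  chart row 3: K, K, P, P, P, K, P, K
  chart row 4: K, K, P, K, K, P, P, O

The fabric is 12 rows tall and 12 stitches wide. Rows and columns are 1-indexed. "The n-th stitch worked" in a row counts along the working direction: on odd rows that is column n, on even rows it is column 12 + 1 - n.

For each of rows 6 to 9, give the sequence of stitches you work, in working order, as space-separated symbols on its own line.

Result:
/ K P K P O P P / K P K
K K P P P K P K K K P P
P K P P O K K P P K P P
K P K K P K / / K P K K

Derivation:
Row 6: chart row 2, WS - tiled (columns 1-12): P K P / K K O K P K P /; work from column 12 back to 1 with K<->P swapped.
Row 7: chart row 3, RS - tile across columns 1-12 and work as-is.
Row 8: chart row 4, WS - tiled (columns 1-12): K K P K K P P O K K P K; work from column 12 back to 1 with K<->P swapped.
Row 9: chart row 1, RS - tile across columns 1-12 and work as-is.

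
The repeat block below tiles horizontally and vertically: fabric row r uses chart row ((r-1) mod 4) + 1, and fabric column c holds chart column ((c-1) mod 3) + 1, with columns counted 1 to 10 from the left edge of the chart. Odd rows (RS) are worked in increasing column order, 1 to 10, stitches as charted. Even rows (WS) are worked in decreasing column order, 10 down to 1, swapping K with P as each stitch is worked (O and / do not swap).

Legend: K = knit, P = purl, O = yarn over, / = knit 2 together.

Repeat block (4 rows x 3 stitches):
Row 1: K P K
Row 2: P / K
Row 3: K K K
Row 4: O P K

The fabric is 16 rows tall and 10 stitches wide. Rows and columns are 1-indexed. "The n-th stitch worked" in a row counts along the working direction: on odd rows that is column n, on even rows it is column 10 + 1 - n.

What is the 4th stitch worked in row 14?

Result:
K

Derivation:
For row 14: chart row = ((14-1) mod 4) + 1 = 2; this is a WS (even) row.
Chart row 2 tiled across columns 1-10: P / K P / K P / K P
WS row: flip the tiled sequence (start at column 10) and apply K<->P; O and / stay.
Row 14 as worked: K P / K P / K P / K
The 4th stitch worked is K.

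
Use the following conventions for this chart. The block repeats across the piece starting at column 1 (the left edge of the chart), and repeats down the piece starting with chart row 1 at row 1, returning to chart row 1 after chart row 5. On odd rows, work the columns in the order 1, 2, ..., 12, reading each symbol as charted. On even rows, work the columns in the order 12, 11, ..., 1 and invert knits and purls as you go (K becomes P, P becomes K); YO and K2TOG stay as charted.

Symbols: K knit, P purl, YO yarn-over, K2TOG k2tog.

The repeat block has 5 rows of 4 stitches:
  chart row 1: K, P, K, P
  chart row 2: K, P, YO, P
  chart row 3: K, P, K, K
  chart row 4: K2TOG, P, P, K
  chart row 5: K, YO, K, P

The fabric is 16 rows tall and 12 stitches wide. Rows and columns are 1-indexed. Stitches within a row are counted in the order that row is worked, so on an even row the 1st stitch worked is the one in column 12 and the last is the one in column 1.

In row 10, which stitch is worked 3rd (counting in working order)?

For row 10: chart row = ((10-1) mod 5) + 1 = 5; this is a WS (even) row.
Chart row 5 tiled across columns 1-12: K YO K P K YO K P K YO K P
Wrong side: read the tiled row from column 12 down to 1 and exchange K with P (leave YO, K2TOG).
Row 10 as worked: K P YO P K P YO P K P YO P
The 3rd stitch worked is YO.

== STITCH ==
YO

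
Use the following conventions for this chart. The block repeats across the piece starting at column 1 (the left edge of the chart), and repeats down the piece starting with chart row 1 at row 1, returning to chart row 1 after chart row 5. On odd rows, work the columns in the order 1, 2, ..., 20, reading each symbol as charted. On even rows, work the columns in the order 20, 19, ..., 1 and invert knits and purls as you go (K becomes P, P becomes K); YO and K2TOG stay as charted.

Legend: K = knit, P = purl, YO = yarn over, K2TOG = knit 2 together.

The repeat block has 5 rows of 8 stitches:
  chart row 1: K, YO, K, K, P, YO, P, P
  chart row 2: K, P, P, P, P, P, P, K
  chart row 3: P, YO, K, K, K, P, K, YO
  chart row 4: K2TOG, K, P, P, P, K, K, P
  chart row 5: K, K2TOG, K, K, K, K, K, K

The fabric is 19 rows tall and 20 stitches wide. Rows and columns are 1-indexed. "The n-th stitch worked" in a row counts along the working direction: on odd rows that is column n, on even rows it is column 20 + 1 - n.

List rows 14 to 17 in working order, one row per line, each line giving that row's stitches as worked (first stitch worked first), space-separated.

Rows as worked:
K K P K2TOG K P P K K K P K2TOG K P P K K K P K2TOG
K K2TOG K K K K K K K K2TOG K K K K K K K K2TOG K K
P P YO P K K YO K P P YO P K K YO K P P YO P
K P P P P P P K K P P P P P P K K P P P

Derivation:
Row 14: chart row 4, WS - tiled (columns 1-20): K2TOG K P P P K K P K2TOG K P P P K K P K2TOG K P P; work from column 20 back to 1 with K<->P swapped.
Row 15: chart row 5, RS - tile across columns 1-20 and work as-is.
Row 16: chart row 1, WS - tiled (columns 1-20): K YO K K P YO P P K YO K K P YO P P K YO K K; work from column 20 back to 1 with K<->P swapped.
Row 17: chart row 2, RS - tile across columns 1-20 and work as-is.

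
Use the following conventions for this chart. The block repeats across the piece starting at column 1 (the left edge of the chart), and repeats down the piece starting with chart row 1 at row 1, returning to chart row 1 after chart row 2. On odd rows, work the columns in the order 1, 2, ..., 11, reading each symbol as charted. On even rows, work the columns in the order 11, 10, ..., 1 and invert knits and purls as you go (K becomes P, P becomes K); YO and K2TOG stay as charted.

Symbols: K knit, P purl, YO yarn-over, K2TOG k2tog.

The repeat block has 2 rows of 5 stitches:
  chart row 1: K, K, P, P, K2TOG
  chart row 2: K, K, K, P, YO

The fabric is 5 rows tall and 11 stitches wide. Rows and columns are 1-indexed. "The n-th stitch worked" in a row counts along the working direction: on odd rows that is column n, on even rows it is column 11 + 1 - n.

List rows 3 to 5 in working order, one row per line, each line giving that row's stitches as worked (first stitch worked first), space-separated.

Row 3: chart row 1, RS - tile across columns 1-11 and work as-is.
Row 4: chart row 2, WS - tiled (columns 1-11): K K K P YO K K K P YO K; work from column 11 back to 1 with K<->P swapped.
Row 5: chart row 1, RS - tile across columns 1-11 and work as-is.

Result:
K K P P K2TOG K K P P K2TOG K
P YO K P P P YO K P P P
K K P P K2TOG K K P P K2TOG K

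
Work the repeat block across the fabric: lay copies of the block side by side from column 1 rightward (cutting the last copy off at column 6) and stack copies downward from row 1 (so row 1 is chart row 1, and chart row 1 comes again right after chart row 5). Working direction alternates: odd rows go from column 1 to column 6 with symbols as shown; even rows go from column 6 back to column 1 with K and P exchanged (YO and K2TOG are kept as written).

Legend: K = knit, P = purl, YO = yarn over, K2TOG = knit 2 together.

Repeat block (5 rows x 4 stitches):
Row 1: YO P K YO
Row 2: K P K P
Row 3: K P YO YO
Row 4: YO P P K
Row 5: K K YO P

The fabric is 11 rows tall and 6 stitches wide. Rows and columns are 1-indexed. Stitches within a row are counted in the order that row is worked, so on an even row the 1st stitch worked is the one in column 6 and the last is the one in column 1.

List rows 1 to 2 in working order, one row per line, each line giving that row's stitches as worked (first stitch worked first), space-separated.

Row 1: chart row 1, RS - tile across columns 1-6 and work as-is.
Row 2: chart row 2, WS - tiled (columns 1-6): K P K P K P; work from column 6 back to 1 with K<->P swapped.

Rows as worked:
YO P K YO YO P
K P K P K P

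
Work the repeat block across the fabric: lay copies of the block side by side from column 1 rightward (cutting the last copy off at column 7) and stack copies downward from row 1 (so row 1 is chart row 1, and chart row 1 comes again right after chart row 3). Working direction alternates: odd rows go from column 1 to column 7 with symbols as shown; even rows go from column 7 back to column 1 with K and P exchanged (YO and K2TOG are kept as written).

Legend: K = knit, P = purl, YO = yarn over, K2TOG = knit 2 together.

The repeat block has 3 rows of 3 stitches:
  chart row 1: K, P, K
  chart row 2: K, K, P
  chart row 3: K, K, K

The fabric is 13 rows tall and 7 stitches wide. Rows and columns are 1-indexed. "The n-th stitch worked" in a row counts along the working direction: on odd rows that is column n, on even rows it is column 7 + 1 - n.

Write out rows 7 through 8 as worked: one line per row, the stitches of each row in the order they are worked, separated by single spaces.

Row 7: chart row 1, RS - tile across columns 1-7 and work as-is.
Row 8: chart row 2, WS - tiled (columns 1-7): K K P K K P K; work from column 7 back to 1 with K<->P swapped.

Result:
K P K K P K K
P K P P K P P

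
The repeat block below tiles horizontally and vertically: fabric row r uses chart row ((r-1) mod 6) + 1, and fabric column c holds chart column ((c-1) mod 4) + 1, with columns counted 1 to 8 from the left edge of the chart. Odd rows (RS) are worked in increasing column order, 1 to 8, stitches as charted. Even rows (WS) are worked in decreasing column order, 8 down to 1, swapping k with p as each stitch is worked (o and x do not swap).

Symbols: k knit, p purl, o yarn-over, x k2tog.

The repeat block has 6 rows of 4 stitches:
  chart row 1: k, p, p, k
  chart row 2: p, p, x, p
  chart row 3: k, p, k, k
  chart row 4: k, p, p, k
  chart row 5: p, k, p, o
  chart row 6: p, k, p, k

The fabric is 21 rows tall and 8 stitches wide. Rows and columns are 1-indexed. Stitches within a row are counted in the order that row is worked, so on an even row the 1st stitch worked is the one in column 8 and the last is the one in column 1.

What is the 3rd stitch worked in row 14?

Row 14 uses chart row ((14-1) mod 6)+1 = 2. Row 14 is even, so WS.
Chart row 2 tiled across columns 1-8: p p x p p p x p
WS: work from column 8 back to column 1 (reverse the tiled row), swapping k<->p (o and x unchanged).
Row 14 as worked: k x k k k x k k
The 3rd stitch worked is k.

Stitch:
k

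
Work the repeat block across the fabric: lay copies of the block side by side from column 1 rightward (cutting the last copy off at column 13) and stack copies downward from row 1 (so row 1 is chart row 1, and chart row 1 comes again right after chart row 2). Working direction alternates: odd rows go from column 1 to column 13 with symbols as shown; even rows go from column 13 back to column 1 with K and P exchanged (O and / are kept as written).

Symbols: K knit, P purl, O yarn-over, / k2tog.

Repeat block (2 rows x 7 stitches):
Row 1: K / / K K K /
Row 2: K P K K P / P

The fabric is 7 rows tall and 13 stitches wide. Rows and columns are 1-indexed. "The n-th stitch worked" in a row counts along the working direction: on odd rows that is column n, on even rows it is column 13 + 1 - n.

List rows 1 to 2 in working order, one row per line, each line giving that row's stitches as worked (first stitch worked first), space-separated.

Row 1: chart row 1, RS - tile across columns 1-13 and work as-is.
Row 2: chart row 2, WS - tiled (columns 1-13): K P K K P / P K P K K P /; work from column 13 back to 1 with K<->P swapped.

== ROWS AS WORKED ==
K / / K K K / K / / K K K
/ K P P K P K / K P P K P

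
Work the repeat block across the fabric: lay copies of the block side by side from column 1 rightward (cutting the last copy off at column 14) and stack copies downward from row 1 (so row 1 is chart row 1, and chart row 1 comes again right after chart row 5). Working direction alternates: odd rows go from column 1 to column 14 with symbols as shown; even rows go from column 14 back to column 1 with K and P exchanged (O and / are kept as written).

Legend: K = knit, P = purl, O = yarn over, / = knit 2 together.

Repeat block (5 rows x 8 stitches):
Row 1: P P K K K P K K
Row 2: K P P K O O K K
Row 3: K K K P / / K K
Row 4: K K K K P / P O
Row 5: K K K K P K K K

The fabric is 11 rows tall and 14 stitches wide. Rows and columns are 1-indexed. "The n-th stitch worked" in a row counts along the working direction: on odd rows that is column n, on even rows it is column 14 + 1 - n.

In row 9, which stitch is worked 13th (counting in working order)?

Row 9: (9-1) mod 5 = 3, so use chart row 4. Odd row -> RS.
Chart row 4 tiled across columns 1-14: K K K K P / P O K K K K P /
Right side: take the tiled row as-is (worked left to right from column 1).
The 13th stitch worked is P.

Stitch:
P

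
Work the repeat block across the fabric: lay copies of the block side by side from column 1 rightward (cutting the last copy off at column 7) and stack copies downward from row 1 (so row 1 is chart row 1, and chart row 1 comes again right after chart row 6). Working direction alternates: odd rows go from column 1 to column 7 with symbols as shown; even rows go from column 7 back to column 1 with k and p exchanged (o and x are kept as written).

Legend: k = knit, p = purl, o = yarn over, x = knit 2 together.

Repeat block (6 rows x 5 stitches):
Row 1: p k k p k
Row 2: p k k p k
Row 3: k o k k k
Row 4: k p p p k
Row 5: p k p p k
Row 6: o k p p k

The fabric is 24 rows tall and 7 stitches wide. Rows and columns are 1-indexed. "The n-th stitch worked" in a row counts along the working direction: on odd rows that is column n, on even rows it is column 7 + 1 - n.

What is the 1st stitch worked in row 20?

Row 20: (20-1) mod 6 = 1, so use chart row 2. Even row -> WS.
Chart row 2 tiled across columns 1-7: p k k p k p k
Wrong side: read the tiled row from column 7 down to 1 and exchange k with p (leave o, x).
Row 20 as worked: p k p k p p k
Stitch 1 in working order -> p

== STITCH ==
p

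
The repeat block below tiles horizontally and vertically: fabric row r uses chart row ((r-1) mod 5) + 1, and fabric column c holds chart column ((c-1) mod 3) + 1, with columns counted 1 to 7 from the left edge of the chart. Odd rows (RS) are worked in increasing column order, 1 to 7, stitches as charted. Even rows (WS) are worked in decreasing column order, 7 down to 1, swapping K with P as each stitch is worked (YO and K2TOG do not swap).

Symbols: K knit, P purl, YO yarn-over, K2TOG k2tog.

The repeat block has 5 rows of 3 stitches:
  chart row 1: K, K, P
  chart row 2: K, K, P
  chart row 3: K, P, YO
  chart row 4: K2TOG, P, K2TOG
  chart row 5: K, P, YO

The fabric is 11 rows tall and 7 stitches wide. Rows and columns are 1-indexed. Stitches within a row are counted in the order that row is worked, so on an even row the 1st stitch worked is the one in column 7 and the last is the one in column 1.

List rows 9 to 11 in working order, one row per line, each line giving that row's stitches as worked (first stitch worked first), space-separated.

Result:
K2TOG P K2TOG K2TOG P K2TOG K2TOG
P YO K P YO K P
K K P K K P K

Derivation:
Row 9: chart row 4, RS - tile across columns 1-7 and work as-is.
Row 10: chart row 5, WS - tiled (columns 1-7): K P YO K P YO K; work from column 7 back to 1 with K<->P swapped.
Row 11: chart row 1, RS - tile across columns 1-7 and work as-is.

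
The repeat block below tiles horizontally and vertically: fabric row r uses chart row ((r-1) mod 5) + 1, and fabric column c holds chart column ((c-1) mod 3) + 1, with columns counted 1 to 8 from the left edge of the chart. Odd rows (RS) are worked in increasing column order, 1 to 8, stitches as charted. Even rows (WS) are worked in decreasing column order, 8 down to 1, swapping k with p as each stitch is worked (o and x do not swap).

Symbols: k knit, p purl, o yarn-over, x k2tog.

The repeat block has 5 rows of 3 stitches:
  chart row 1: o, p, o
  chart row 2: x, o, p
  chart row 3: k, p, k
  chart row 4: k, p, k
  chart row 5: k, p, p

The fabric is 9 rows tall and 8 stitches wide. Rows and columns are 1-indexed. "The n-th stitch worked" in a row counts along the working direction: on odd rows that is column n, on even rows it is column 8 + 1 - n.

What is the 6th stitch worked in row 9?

Stitch:
k

Derivation:
Row 9 uses chart row ((9-1) mod 5)+1 = 4. Row 9 is odd, so RS.
Chart row 4 tiled across columns 1-8: k p k k p k k p
RS: work column 1 to column 8, symbols as charted — the tiled row is the row as worked.
Counting 6 along the worked row gives k.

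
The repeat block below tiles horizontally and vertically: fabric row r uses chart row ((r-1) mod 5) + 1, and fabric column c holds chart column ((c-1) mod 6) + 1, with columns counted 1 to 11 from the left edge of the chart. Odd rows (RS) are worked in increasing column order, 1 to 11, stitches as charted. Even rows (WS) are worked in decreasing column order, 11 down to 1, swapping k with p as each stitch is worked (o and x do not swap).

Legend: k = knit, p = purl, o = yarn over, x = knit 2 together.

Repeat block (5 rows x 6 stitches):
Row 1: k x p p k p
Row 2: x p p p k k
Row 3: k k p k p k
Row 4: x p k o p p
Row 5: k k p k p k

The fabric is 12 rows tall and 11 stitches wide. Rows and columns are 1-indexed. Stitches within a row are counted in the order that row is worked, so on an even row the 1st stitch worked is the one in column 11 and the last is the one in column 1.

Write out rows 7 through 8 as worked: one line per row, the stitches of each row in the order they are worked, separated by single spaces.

== ROWS AS WORKED ==
x p p p k k x p p p k
k p k p p p k p k p p

Derivation:
Row 7: chart row 2, RS - tile across columns 1-11 and work as-is.
Row 8: chart row 3, WS - tiled (columns 1-11): k k p k p k k k p k p; work from column 11 back to 1 with k<->p swapped.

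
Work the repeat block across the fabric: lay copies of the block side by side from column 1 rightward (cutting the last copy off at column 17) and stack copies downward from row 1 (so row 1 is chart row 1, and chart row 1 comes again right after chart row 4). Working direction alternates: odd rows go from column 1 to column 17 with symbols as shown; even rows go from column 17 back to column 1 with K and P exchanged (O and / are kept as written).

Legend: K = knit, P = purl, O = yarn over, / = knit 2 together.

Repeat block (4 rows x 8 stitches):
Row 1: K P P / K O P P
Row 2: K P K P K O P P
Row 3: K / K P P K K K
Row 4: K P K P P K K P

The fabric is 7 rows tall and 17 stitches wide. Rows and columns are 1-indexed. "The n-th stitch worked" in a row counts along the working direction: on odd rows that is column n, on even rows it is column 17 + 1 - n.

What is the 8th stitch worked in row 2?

Result:
K

Derivation:
Row 2: (2-1) mod 4 = 1, so use chart row 2. Even row -> WS.
Chart row 2 tiled across columns 1-17: K P K P K O P P K P K P K O P P K
WS: work from column 17 back to column 1 (reverse the tiled row), swapping K<->P (O and / unchanged).
Row 2 as worked: P K K O P K P K P K K O P K P K P
The 8th stitch worked is K.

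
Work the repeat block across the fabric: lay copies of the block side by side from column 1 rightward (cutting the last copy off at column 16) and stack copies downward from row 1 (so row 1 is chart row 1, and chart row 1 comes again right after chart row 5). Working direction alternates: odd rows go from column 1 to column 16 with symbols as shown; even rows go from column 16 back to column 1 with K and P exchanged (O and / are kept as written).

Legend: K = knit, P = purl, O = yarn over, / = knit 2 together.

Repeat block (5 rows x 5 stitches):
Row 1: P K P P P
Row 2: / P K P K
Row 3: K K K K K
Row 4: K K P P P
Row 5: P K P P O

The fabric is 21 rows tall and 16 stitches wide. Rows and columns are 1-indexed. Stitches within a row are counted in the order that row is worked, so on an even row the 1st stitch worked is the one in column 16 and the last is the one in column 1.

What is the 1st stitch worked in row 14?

Result:
P

Derivation:
Row 14 uses chart row ((14-1) mod 5)+1 = 4. Row 14 is even, so WS.
Chart row 4 tiled across columns 1-16: K K P P P K K P P P K K P P P K
WS: work from column 16 back to column 1 (reverse the tiled row), swapping K<->P (O and / unchanged).
Row 14 as worked: P K K K P P K K K P P K K K P P
Counting 1 along the worked row gives P.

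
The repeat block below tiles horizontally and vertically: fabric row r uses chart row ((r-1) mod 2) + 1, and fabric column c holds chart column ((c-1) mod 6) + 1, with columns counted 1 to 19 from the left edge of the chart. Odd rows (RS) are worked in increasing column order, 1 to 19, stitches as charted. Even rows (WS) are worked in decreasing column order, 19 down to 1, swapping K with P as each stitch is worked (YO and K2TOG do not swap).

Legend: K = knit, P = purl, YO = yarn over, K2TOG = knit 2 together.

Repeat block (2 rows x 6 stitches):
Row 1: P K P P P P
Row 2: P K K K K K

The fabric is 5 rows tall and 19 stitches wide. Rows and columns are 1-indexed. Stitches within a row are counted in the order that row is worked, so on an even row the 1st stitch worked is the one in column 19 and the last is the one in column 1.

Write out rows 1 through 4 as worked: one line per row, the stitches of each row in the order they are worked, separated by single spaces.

Result:
P K P P P P P K P P P P P K P P P P P
K P P P P P K P P P P P K P P P P P K
P K P P P P P K P P P P P K P P P P P
K P P P P P K P P P P P K P P P P P K

Derivation:
Row 1: chart row 1, RS - tile across columns 1-19 and work as-is.
Row 2: chart row 2, WS - tiled (columns 1-19): P K K K K K P K K K K K P K K K K K P; work from column 19 back to 1 with K<->P swapped.
Row 3: chart row 1, RS - tile across columns 1-19 and work as-is.
Row 4: chart row 2, WS - tiled (columns 1-19): P K K K K K P K K K K K P K K K K K P; work from column 19 back to 1 with K<->P swapped.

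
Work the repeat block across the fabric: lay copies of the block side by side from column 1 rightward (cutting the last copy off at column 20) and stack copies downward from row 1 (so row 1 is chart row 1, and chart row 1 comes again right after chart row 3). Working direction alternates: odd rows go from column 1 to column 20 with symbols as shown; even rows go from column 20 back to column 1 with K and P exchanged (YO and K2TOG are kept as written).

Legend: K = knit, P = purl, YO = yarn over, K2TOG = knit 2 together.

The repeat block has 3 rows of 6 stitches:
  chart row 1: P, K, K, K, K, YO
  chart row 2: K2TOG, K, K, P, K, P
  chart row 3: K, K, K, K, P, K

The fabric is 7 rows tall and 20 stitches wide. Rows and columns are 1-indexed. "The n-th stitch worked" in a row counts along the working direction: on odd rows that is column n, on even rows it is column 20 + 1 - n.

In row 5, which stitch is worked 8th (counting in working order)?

For row 5: chart row = ((5-1) mod 3) + 1 = 2; this is a RS (odd) row.
Chart row 2 tiled across columns 1-20: K2TOG K K P K P K2TOG K K P K P K2TOG K K P K P K2TOG K
RS row: no reversal, no swap; stitch n worked = column n.
The 8th stitch worked is K.

Result:
K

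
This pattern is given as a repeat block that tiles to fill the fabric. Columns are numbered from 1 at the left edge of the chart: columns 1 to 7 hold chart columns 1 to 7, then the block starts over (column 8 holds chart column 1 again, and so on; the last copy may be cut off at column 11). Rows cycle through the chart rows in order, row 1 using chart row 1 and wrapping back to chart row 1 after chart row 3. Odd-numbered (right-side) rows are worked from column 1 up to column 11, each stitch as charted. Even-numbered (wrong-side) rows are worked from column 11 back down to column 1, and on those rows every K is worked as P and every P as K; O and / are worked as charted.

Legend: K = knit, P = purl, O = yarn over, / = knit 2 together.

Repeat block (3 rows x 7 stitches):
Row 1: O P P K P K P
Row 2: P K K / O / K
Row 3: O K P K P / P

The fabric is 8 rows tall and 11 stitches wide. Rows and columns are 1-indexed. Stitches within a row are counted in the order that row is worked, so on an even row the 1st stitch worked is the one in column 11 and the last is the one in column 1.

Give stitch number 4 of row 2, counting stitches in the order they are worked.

== STITCH ==
K

Derivation:
Row 2 uses chart row ((2-1) mod 3)+1 = 2. Row 2 is even, so WS.
Chart row 2 tiled across columns 1-11: P K K / O / K P K K /
WS: work from column 11 back to column 1 (reverse the tiled row), swapping K<->P (O and / unchanged).
Row 2 as worked: / P P K P / O / P P K
The 4th stitch worked is K.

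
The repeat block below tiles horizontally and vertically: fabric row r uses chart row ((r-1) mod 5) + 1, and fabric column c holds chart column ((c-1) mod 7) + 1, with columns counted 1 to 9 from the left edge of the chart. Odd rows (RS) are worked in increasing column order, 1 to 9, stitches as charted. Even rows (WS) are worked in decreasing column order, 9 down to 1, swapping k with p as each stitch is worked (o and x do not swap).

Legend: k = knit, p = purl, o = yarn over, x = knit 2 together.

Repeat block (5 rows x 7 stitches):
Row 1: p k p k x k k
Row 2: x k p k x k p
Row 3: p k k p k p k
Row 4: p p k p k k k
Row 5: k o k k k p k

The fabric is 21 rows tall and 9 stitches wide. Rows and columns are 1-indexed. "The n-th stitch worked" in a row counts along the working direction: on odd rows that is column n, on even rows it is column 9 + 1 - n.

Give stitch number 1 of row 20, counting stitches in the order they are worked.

Result:
o

Derivation:
Row 20: (20-1) mod 5 = 4, so use chart row 5. Even row -> WS.
Chart row 5 tiled across columns 1-9: k o k k k p k k o
Wrong side: read the tiled row from column 9 down to 1 and exchange k with p (leave o, x).
Row 20 as worked: o p p k p p p o p
Stitch 1 in working order -> o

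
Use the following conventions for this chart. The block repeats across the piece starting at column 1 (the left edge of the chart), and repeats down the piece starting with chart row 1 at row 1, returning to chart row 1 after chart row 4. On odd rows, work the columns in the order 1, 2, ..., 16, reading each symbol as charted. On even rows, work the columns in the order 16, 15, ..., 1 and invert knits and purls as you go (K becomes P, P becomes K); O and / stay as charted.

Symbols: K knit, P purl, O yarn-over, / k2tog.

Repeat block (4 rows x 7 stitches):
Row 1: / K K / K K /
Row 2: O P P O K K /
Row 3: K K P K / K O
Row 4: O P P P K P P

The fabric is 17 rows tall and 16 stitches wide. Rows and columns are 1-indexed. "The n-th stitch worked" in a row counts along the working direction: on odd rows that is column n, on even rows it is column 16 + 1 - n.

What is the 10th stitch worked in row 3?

== STITCH ==
P

Derivation:
For row 3: chart row = ((3-1) mod 4) + 1 = 3; this is a RS (odd) row.
Chart row 3 tiled across columns 1-16: K K P K / K O K K P K / K O K K
Right side: take the tiled row as-is (worked left to right from column 1).
The 10th stitch worked is P.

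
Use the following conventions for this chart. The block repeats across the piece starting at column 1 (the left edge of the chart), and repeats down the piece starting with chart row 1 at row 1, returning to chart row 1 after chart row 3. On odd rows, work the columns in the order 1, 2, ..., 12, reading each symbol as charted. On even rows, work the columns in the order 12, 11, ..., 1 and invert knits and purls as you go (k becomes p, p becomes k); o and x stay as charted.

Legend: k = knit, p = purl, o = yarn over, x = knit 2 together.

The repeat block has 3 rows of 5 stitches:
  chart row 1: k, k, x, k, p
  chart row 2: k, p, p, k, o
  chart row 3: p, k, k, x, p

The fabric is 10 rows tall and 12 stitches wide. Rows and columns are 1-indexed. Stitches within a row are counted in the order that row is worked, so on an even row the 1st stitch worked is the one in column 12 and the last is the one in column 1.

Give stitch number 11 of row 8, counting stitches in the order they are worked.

== STITCH ==
k

Derivation:
Row 8 uses chart row ((8-1) mod 3)+1 = 2. Row 8 is even, so WS.
Chart row 2 tiled across columns 1-12: k p p k o k p p k o k p
WS: work from column 12 back to column 1 (reverse the tiled row), swapping k<->p (o and x unchanged).
Row 8 as worked: k p o p k k p o p k k p
The 11th stitch worked is k.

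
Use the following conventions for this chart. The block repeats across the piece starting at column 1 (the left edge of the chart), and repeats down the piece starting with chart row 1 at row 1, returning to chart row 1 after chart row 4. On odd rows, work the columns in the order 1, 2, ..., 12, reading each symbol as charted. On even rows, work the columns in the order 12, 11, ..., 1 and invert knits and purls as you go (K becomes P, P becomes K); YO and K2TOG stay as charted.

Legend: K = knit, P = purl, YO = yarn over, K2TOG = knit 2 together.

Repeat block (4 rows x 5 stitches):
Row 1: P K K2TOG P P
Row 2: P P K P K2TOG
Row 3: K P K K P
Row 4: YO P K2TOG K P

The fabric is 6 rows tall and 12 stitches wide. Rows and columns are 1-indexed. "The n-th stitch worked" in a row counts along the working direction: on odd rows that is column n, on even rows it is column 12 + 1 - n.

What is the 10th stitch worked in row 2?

Stitch:
P

Derivation:
For row 2: chart row = ((2-1) mod 4) + 1 = 2; this is a WS (even) row.
Chart row 2 tiled across columns 1-12: P P K P K2TOG P P K P K2TOG P P
WS: work from column 12 back to column 1 (reverse the tiled row), swapping K<->P (YO and K2TOG unchanged).
Row 2 as worked: K K K2TOG K P K K K2TOG K P K K
Counting 10 along the worked row gives P.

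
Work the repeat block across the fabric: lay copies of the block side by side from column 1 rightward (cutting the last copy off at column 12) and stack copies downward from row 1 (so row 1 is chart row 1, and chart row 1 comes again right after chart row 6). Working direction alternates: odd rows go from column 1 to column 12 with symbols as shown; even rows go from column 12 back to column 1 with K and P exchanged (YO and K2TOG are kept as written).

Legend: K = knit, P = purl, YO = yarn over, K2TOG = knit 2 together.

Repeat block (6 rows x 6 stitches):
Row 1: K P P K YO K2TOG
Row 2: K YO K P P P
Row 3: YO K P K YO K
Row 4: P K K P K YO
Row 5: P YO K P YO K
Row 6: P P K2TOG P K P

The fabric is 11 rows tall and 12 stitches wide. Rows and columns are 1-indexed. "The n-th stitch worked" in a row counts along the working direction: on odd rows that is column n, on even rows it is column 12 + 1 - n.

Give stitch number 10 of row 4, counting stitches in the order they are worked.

Row 4: (4-1) mod 6 = 3, so use chart row 4. Even row -> WS.
Chart row 4 tiled across columns 1-12: P K K P K YO P K K P K YO
Wrong side: read the tiled row from column 12 down to 1 and exchange K with P (leave YO, K2TOG).
Row 4 as worked: YO P K P P K YO P K P P K
Stitch 10 in working order -> P

Stitch:
P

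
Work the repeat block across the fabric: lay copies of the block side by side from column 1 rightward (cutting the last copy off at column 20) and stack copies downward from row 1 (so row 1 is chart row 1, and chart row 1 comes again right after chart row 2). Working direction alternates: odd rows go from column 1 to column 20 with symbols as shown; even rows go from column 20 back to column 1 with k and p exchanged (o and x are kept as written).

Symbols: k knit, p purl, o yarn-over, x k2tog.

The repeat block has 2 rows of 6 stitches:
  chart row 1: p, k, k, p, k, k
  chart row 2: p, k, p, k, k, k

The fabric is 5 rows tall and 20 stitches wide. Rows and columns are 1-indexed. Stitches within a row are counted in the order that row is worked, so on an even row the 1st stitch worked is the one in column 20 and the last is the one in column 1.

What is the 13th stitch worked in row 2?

Row 2 uses chart row ((2-1) mod 2)+1 = 2. Row 2 is even, so WS.
Chart row 2 tiled across columns 1-20: p k p k k k p k p k k k p k p k k k p k
Wrong side: read the tiled row from column 20 down to 1 and exchange k with p (leave o, x).
Row 2 as worked: p k p p p k p k p p p k p k p p p k p k
The 13th stitch worked is p.

== STITCH ==
p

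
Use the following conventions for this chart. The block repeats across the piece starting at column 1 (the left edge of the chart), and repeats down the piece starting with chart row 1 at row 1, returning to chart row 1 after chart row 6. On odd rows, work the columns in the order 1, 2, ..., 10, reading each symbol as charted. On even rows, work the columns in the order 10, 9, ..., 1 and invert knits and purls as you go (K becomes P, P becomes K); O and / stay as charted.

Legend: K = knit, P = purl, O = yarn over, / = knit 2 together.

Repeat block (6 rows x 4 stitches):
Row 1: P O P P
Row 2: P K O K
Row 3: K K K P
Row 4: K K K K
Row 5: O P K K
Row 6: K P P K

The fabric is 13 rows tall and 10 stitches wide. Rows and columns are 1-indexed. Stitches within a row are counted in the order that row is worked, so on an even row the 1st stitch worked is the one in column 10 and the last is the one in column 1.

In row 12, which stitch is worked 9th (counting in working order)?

== STITCH ==
K

Derivation:
For row 12: chart row = ((12-1) mod 6) + 1 = 6; this is a WS (even) row.
Chart row 6 tiled across columns 1-10: K P P K K P P K K P
Wrong side: read the tiled row from column 10 down to 1 and exchange K with P (leave O, /).
Row 12 as worked: K P P K K P P K K P
The 9th stitch worked is K.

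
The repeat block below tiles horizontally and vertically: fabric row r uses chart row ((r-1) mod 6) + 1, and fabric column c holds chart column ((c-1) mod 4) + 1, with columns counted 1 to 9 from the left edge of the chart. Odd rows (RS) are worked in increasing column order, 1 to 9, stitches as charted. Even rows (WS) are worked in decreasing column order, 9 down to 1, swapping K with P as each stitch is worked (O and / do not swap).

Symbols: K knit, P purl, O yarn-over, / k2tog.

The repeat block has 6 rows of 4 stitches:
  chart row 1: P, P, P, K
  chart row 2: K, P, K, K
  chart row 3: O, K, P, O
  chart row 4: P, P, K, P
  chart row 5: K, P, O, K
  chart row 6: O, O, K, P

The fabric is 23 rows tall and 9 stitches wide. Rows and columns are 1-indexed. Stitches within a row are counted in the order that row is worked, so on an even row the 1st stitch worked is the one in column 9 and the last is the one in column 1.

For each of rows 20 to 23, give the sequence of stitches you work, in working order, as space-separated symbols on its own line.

Row 20: chart row 2, WS - tiled (columns 1-9): K P K K K P K K K; work from column 9 back to 1 with K<->P swapped.
Row 21: chart row 3, RS - tile across columns 1-9 and work as-is.
Row 22: chart row 4, WS - tiled (columns 1-9): P P K P P P K P P; work from column 9 back to 1 with K<->P swapped.
Row 23: chart row 5, RS - tile across columns 1-9 and work as-is.

== ROWS AS WORKED ==
P P P K P P P K P
O K P O O K P O O
K K P K K K P K K
K P O K K P O K K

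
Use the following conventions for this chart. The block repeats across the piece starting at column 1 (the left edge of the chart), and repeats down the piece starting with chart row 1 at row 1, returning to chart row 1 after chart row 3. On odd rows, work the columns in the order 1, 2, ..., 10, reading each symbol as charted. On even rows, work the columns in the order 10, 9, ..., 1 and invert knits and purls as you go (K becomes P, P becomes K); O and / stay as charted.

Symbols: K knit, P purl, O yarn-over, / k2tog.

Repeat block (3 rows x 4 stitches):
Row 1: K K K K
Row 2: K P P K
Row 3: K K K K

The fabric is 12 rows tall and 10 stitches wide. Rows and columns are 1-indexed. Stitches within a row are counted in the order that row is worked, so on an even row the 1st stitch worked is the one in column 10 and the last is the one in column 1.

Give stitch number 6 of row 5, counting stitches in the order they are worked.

For row 5: chart row = ((5-1) mod 3) + 1 = 2; this is a RS (odd) row.
Chart row 2 tiled across columns 1-10: K P P K K P P K K P
RS: work column 1 to column 10, symbols as charted — the tiled row is the row as worked.
Stitch 6 in working order -> P

Result:
P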